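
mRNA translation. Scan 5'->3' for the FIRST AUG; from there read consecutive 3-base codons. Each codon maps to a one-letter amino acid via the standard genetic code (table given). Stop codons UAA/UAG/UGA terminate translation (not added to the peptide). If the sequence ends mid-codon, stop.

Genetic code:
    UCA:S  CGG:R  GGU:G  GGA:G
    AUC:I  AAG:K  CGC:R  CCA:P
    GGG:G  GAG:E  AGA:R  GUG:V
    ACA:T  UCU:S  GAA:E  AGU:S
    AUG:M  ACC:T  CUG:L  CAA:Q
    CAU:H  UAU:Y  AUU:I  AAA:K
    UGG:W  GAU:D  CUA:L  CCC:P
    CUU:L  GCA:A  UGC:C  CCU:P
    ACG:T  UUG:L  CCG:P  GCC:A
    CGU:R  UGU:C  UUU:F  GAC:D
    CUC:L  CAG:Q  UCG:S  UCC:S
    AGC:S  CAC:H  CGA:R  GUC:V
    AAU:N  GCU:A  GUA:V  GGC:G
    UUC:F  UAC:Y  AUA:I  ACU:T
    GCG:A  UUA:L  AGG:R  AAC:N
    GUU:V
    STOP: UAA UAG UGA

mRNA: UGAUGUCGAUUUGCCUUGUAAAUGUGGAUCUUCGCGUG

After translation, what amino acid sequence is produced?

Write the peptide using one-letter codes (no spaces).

Answer: MSICLVNVDLRV

Derivation:
start AUG at pos 2
pos 2: AUG -> M; peptide=M
pos 5: UCG -> S; peptide=MS
pos 8: AUU -> I; peptide=MSI
pos 11: UGC -> C; peptide=MSIC
pos 14: CUU -> L; peptide=MSICL
pos 17: GUA -> V; peptide=MSICLV
pos 20: AAU -> N; peptide=MSICLVN
pos 23: GUG -> V; peptide=MSICLVNV
pos 26: GAU -> D; peptide=MSICLVNVD
pos 29: CUU -> L; peptide=MSICLVNVDL
pos 32: CGC -> R; peptide=MSICLVNVDLR
pos 35: GUG -> V; peptide=MSICLVNVDLRV
pos 38: only 0 nt remain (<3), stop (end of mRNA)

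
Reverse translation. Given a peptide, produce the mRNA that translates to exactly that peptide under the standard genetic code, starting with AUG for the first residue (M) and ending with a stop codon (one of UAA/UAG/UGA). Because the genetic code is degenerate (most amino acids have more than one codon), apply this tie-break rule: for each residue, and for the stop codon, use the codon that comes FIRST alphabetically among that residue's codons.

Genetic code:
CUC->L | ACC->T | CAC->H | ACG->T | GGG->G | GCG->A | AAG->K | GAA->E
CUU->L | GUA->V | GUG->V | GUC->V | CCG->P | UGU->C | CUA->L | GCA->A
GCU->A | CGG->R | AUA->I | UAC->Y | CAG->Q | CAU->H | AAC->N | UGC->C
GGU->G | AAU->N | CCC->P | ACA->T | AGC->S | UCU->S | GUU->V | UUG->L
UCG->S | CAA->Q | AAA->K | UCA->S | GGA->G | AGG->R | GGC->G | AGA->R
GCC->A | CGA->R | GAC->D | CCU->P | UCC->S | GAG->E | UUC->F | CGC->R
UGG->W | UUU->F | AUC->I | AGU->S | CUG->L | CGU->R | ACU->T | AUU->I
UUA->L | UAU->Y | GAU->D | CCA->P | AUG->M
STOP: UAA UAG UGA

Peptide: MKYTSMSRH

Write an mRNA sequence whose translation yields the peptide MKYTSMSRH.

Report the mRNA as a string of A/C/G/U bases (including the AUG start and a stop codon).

Answer: mRNA: AUGAAAUACACAAGCAUGAGCAGACACUAA

Derivation:
residue 1: M -> AUG (start codon)
residue 2: K codons sorted = AAA,AAG -> pick first = AAA
residue 3: Y codons sorted = UAC,UAU -> pick first = UAC
residue 4: T codons sorted = ACA,ACC,ACG,ACU -> pick first = ACA
residue 5: S codons sorted = AGC,AGU,UCA,UCC,UCG,UCU -> pick first = AGC
residue 6: M -> AUG (only codon)
residue 7: S codons sorted = AGC,AGU,UCA,UCC,UCG,UCU -> pick first = AGC
residue 8: R codons sorted = AGA,AGG,CGA,CGC,CGG,CGU -> pick first = AGA
residue 9: H codons sorted = CAC,CAU -> pick first = CAC
terminator: stop codons sorted = UAA,UAG,UGA -> pick first = UAA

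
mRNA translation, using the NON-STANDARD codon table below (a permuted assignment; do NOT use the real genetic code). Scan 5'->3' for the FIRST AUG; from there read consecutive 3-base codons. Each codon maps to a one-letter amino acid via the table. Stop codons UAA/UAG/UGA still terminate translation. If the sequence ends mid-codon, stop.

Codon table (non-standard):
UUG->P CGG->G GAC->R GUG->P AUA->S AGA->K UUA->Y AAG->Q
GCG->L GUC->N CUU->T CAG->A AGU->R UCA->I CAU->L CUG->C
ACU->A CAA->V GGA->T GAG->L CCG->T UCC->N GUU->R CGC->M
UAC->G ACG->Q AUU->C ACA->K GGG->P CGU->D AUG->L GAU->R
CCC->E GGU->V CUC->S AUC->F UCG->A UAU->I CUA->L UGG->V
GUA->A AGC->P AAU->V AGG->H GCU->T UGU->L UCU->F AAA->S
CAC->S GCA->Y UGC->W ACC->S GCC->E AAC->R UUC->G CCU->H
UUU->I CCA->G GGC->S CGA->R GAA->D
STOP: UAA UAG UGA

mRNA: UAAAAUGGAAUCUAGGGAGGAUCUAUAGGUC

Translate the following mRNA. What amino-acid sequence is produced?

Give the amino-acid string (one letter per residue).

start AUG at pos 4
pos 4: AUG -> L; peptide=L
pos 7: GAA -> D; peptide=LD
pos 10: UCU -> F; peptide=LDF
pos 13: AGG -> H; peptide=LDFH
pos 16: GAG -> L; peptide=LDFHL
pos 19: GAU -> R; peptide=LDFHLR
pos 22: CUA -> L; peptide=LDFHLRL
pos 25: UAG -> STOP

Answer: LDFHLRL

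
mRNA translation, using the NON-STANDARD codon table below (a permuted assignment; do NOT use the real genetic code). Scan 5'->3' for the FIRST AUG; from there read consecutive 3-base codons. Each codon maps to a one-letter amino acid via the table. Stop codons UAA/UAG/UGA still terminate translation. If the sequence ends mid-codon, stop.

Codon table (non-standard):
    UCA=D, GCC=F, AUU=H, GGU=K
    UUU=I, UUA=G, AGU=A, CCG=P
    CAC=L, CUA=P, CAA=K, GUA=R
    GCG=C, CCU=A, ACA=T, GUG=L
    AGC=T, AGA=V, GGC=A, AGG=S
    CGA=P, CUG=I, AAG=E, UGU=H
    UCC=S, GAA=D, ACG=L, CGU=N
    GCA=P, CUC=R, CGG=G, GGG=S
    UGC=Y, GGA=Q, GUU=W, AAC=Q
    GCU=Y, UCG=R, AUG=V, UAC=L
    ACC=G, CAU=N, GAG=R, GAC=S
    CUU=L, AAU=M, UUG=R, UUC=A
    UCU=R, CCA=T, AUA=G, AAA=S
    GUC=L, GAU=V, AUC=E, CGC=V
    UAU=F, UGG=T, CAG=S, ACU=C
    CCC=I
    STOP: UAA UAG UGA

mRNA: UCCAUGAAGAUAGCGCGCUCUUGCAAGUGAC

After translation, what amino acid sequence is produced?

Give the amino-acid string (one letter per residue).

Answer: VEGCVRYE

Derivation:
start AUG at pos 3
pos 3: AUG -> V; peptide=V
pos 6: AAG -> E; peptide=VE
pos 9: AUA -> G; peptide=VEG
pos 12: GCG -> C; peptide=VEGC
pos 15: CGC -> V; peptide=VEGCV
pos 18: UCU -> R; peptide=VEGCVR
pos 21: UGC -> Y; peptide=VEGCVRY
pos 24: AAG -> E; peptide=VEGCVRYE
pos 27: UGA -> STOP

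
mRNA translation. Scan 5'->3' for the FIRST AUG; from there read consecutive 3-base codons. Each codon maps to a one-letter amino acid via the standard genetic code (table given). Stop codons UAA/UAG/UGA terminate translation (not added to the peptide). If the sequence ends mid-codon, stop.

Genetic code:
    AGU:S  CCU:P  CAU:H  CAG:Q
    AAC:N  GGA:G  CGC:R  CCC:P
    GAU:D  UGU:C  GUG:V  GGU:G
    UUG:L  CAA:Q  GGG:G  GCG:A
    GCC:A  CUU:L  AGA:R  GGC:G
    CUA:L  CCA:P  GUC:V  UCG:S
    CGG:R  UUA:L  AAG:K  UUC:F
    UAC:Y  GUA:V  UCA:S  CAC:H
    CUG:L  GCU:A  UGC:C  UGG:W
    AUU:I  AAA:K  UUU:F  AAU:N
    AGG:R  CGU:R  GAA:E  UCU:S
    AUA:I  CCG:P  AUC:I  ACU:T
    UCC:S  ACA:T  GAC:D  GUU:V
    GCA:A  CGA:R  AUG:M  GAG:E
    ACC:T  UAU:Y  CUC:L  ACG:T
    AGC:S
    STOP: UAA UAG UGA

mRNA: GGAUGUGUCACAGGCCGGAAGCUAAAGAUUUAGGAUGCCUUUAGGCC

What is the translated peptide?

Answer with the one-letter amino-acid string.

Answer: MCHRPEAKDLGCL

Derivation:
start AUG at pos 2
pos 2: AUG -> M; peptide=M
pos 5: UGU -> C; peptide=MC
pos 8: CAC -> H; peptide=MCH
pos 11: AGG -> R; peptide=MCHR
pos 14: CCG -> P; peptide=MCHRP
pos 17: GAA -> E; peptide=MCHRPE
pos 20: GCU -> A; peptide=MCHRPEA
pos 23: AAA -> K; peptide=MCHRPEAK
pos 26: GAU -> D; peptide=MCHRPEAKD
pos 29: UUA -> L; peptide=MCHRPEAKDL
pos 32: GGA -> G; peptide=MCHRPEAKDLG
pos 35: UGC -> C; peptide=MCHRPEAKDLGC
pos 38: CUU -> L; peptide=MCHRPEAKDLGCL
pos 41: UAG -> STOP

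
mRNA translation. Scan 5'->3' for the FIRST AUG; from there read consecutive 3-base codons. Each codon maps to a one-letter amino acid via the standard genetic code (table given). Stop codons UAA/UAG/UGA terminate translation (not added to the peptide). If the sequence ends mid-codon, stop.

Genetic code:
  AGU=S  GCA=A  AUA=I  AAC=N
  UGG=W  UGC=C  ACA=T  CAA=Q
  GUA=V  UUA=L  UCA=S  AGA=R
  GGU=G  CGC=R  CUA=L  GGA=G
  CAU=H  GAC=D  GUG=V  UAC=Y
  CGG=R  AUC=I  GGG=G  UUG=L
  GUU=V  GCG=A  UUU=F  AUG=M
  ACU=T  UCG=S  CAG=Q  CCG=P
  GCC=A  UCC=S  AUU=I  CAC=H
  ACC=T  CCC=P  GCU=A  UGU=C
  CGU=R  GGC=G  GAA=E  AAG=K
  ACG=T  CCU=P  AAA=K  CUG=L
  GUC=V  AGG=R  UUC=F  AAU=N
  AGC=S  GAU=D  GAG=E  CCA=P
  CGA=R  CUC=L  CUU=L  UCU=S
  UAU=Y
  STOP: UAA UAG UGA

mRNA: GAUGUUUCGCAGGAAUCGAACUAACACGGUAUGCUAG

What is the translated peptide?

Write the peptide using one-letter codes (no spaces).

start AUG at pos 1
pos 1: AUG -> M; peptide=M
pos 4: UUU -> F; peptide=MF
pos 7: CGC -> R; peptide=MFR
pos 10: AGG -> R; peptide=MFRR
pos 13: AAU -> N; peptide=MFRRN
pos 16: CGA -> R; peptide=MFRRNR
pos 19: ACU -> T; peptide=MFRRNRT
pos 22: AAC -> N; peptide=MFRRNRTN
pos 25: ACG -> T; peptide=MFRRNRTNT
pos 28: GUA -> V; peptide=MFRRNRTNTV
pos 31: UGC -> C; peptide=MFRRNRTNTVC
pos 34: UAG -> STOP

Answer: MFRRNRTNTVC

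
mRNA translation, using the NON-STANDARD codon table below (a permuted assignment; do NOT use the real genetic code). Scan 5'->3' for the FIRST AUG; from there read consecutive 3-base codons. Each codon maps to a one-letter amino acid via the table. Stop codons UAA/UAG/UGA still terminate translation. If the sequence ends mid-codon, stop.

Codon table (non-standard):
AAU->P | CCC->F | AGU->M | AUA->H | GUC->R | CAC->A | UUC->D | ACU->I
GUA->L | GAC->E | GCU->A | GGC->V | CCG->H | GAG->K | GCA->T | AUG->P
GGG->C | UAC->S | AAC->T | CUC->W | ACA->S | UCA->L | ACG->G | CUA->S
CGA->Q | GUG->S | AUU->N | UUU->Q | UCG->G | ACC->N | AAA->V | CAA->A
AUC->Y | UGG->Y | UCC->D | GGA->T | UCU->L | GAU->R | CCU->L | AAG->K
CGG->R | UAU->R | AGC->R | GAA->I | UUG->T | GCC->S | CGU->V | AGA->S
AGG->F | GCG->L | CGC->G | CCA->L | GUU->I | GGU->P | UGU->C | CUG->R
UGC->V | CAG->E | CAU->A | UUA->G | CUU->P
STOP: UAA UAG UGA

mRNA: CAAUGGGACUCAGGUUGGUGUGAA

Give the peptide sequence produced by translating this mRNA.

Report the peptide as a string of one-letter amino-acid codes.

Answer: PTWFTS

Derivation:
start AUG at pos 2
pos 2: AUG -> P; peptide=P
pos 5: GGA -> T; peptide=PT
pos 8: CUC -> W; peptide=PTW
pos 11: AGG -> F; peptide=PTWF
pos 14: UUG -> T; peptide=PTWFT
pos 17: GUG -> S; peptide=PTWFTS
pos 20: UGA -> STOP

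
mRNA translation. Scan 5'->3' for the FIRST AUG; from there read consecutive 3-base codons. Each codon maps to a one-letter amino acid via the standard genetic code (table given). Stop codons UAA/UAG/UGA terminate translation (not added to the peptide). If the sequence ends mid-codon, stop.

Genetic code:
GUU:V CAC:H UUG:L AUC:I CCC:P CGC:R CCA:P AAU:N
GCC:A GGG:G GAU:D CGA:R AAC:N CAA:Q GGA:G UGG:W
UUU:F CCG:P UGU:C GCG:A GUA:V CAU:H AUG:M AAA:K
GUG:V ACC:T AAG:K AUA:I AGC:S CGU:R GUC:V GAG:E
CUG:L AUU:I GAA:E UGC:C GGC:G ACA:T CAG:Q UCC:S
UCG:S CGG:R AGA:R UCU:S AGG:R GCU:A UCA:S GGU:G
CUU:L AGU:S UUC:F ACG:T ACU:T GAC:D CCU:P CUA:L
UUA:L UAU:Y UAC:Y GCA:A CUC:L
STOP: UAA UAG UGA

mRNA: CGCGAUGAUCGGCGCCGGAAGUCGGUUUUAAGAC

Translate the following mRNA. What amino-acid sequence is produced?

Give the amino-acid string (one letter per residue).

Answer: MIGAGSRF

Derivation:
start AUG at pos 4
pos 4: AUG -> M; peptide=M
pos 7: AUC -> I; peptide=MI
pos 10: GGC -> G; peptide=MIG
pos 13: GCC -> A; peptide=MIGA
pos 16: GGA -> G; peptide=MIGAG
pos 19: AGU -> S; peptide=MIGAGS
pos 22: CGG -> R; peptide=MIGAGSR
pos 25: UUU -> F; peptide=MIGAGSRF
pos 28: UAA -> STOP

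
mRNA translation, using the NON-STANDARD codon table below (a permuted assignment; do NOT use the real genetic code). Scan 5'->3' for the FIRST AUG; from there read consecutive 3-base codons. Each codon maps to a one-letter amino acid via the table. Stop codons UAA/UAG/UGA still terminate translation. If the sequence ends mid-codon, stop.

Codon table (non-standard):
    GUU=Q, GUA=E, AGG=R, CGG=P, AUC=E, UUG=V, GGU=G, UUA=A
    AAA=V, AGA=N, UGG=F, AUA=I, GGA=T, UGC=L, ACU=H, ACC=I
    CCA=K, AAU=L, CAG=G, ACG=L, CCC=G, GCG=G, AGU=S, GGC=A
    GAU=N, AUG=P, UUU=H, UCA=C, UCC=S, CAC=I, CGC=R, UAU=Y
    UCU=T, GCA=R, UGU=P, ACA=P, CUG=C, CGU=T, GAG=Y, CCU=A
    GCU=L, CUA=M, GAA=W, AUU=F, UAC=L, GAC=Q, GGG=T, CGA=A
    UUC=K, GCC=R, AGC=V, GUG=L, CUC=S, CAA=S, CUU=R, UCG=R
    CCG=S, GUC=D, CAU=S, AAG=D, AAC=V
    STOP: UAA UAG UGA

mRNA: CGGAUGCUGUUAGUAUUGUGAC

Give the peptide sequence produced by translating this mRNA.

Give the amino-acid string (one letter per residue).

Answer: PCAEV

Derivation:
start AUG at pos 3
pos 3: AUG -> P; peptide=P
pos 6: CUG -> C; peptide=PC
pos 9: UUA -> A; peptide=PCA
pos 12: GUA -> E; peptide=PCAE
pos 15: UUG -> V; peptide=PCAEV
pos 18: UGA -> STOP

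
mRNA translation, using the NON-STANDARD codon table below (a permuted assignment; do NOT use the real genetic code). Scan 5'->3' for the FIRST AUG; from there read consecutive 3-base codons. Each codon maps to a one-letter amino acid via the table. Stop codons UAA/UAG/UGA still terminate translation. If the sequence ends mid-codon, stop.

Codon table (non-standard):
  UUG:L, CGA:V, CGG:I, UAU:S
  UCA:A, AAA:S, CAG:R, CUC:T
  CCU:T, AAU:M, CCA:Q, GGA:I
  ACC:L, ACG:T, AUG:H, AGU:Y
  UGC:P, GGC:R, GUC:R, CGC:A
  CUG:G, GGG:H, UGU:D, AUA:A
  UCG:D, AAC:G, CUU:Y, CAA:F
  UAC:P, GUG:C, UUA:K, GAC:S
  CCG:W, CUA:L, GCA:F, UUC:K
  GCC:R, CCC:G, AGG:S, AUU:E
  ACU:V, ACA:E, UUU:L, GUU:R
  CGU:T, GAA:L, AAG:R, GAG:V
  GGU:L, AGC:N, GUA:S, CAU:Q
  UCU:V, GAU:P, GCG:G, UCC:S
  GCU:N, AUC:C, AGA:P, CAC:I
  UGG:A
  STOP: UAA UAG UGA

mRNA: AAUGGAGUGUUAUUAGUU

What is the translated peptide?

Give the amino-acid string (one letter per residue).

Answer: HVDS

Derivation:
start AUG at pos 1
pos 1: AUG -> H; peptide=H
pos 4: GAG -> V; peptide=HV
pos 7: UGU -> D; peptide=HVD
pos 10: UAU -> S; peptide=HVDS
pos 13: UAG -> STOP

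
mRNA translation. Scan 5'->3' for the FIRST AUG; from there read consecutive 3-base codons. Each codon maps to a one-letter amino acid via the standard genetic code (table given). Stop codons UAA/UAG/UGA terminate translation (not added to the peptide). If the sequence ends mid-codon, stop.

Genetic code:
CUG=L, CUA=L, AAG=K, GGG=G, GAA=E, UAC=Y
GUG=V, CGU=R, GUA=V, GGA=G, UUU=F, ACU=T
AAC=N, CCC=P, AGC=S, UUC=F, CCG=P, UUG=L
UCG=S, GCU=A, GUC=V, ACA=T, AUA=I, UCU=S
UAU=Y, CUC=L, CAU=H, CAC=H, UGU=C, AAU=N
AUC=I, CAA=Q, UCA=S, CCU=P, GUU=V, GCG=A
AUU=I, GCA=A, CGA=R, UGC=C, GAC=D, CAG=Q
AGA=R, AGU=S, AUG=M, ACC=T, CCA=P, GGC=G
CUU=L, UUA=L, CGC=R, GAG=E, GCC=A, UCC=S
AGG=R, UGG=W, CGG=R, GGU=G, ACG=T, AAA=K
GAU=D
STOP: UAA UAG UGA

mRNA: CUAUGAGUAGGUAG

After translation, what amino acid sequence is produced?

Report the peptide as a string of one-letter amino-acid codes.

Answer: MSR

Derivation:
start AUG at pos 2
pos 2: AUG -> M; peptide=M
pos 5: AGU -> S; peptide=MS
pos 8: AGG -> R; peptide=MSR
pos 11: UAG -> STOP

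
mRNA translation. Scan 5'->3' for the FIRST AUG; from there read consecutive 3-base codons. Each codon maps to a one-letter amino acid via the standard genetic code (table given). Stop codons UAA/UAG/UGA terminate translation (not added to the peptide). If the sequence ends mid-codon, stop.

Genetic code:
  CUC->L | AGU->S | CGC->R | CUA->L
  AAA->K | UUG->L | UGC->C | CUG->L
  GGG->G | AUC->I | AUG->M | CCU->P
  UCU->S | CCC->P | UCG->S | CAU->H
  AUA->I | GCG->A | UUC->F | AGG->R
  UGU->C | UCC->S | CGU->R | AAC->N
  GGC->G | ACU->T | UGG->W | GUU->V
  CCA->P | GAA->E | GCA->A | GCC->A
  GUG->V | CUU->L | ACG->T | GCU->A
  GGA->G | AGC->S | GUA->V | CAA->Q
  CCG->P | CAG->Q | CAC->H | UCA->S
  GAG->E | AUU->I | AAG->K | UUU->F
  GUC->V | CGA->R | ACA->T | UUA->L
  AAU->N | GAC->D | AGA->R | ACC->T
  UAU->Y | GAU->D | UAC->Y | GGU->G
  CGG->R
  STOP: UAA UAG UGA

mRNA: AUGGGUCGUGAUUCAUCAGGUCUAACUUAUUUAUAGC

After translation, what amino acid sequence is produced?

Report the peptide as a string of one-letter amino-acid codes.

Answer: MGRDSSGLTYL

Derivation:
start AUG at pos 0
pos 0: AUG -> M; peptide=M
pos 3: GGU -> G; peptide=MG
pos 6: CGU -> R; peptide=MGR
pos 9: GAU -> D; peptide=MGRD
pos 12: UCA -> S; peptide=MGRDS
pos 15: UCA -> S; peptide=MGRDSS
pos 18: GGU -> G; peptide=MGRDSSG
pos 21: CUA -> L; peptide=MGRDSSGL
pos 24: ACU -> T; peptide=MGRDSSGLT
pos 27: UAU -> Y; peptide=MGRDSSGLTY
pos 30: UUA -> L; peptide=MGRDSSGLTYL
pos 33: UAG -> STOP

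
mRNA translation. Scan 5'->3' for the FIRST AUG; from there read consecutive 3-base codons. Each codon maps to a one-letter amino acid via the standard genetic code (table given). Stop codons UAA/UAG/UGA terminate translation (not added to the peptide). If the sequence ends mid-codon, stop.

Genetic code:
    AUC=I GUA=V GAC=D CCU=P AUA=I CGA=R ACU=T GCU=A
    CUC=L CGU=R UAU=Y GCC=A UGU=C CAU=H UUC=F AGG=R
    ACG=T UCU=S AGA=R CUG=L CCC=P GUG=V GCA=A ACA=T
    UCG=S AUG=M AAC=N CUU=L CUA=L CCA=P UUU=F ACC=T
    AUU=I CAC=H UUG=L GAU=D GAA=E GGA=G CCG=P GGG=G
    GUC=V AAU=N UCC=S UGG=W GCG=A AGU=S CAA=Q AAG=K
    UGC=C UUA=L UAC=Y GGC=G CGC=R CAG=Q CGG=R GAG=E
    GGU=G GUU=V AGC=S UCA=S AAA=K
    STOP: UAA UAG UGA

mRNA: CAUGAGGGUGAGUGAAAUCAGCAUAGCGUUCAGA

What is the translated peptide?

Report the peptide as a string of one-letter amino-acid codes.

Answer: MRVSEISIAFR

Derivation:
start AUG at pos 1
pos 1: AUG -> M; peptide=M
pos 4: AGG -> R; peptide=MR
pos 7: GUG -> V; peptide=MRV
pos 10: AGU -> S; peptide=MRVS
pos 13: GAA -> E; peptide=MRVSE
pos 16: AUC -> I; peptide=MRVSEI
pos 19: AGC -> S; peptide=MRVSEIS
pos 22: AUA -> I; peptide=MRVSEISI
pos 25: GCG -> A; peptide=MRVSEISIA
pos 28: UUC -> F; peptide=MRVSEISIAF
pos 31: AGA -> R; peptide=MRVSEISIAFR
pos 34: only 0 nt remain (<3), stop (end of mRNA)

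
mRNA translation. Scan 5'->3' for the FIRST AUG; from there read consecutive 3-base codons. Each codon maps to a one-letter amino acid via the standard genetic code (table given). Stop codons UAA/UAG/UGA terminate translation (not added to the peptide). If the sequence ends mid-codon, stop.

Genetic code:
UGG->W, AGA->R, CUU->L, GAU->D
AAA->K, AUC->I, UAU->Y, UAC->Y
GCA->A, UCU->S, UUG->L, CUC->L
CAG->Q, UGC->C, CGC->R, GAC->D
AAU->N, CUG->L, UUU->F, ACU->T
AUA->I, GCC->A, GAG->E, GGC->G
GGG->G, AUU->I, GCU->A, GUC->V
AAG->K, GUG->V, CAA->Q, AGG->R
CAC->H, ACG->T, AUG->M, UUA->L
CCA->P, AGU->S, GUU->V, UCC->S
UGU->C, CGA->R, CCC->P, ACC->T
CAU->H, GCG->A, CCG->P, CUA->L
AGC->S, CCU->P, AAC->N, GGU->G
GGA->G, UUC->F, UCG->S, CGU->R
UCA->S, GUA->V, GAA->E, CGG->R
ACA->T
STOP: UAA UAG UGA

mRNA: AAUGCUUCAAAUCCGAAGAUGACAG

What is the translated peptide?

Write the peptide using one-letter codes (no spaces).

Answer: MLQIRR

Derivation:
start AUG at pos 1
pos 1: AUG -> M; peptide=M
pos 4: CUU -> L; peptide=ML
pos 7: CAA -> Q; peptide=MLQ
pos 10: AUC -> I; peptide=MLQI
pos 13: CGA -> R; peptide=MLQIR
pos 16: AGA -> R; peptide=MLQIRR
pos 19: UGA -> STOP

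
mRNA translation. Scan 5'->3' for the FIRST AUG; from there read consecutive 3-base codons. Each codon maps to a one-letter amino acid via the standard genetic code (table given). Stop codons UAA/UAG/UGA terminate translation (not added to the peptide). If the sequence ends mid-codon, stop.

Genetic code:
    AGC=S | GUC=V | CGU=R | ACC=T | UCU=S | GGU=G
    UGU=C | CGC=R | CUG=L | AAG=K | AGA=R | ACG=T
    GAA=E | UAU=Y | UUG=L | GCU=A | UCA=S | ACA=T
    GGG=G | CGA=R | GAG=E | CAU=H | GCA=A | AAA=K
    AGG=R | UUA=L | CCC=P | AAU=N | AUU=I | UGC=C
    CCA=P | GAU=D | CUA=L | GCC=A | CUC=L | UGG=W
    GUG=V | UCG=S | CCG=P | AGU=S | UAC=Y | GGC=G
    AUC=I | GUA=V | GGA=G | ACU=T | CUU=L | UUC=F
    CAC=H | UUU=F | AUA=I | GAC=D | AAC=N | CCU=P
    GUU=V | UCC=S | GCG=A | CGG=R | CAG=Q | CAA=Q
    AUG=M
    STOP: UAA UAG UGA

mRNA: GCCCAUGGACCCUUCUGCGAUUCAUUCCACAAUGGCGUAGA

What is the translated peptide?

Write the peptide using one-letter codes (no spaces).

Answer: MDPSAIHSTMA

Derivation:
start AUG at pos 4
pos 4: AUG -> M; peptide=M
pos 7: GAC -> D; peptide=MD
pos 10: CCU -> P; peptide=MDP
pos 13: UCU -> S; peptide=MDPS
pos 16: GCG -> A; peptide=MDPSA
pos 19: AUU -> I; peptide=MDPSAI
pos 22: CAU -> H; peptide=MDPSAIH
pos 25: UCC -> S; peptide=MDPSAIHS
pos 28: ACA -> T; peptide=MDPSAIHST
pos 31: AUG -> M; peptide=MDPSAIHSTM
pos 34: GCG -> A; peptide=MDPSAIHSTMA
pos 37: UAG -> STOP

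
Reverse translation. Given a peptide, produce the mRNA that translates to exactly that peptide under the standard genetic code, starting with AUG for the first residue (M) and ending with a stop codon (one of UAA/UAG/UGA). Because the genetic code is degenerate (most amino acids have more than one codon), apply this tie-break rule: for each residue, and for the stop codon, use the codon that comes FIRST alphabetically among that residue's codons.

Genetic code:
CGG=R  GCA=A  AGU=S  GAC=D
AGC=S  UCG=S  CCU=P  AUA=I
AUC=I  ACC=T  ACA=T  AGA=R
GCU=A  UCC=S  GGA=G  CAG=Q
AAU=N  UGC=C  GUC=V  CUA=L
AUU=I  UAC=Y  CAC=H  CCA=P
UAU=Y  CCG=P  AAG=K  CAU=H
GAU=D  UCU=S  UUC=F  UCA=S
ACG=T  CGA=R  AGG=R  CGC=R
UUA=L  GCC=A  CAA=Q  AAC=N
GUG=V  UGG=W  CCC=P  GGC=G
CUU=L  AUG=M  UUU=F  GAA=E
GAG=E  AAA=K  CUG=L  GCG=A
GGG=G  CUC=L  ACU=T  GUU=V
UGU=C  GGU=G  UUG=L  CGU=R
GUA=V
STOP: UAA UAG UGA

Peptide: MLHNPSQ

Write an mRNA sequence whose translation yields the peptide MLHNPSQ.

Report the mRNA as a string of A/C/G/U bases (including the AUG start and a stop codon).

Answer: mRNA: AUGCUACACAACCCAAGCCAAUAA

Derivation:
residue 1: M -> AUG (start codon)
residue 2: L codons sorted = CUA,CUC,CUG,CUU,UUA,UUG -> pick first = CUA
residue 3: H codons sorted = CAC,CAU -> pick first = CAC
residue 4: N codons sorted = AAC,AAU -> pick first = AAC
residue 5: P codons sorted = CCA,CCC,CCG,CCU -> pick first = CCA
residue 6: S codons sorted = AGC,AGU,UCA,UCC,UCG,UCU -> pick first = AGC
residue 7: Q codons sorted = CAA,CAG -> pick first = CAA
terminator: stop codons sorted = UAA,UAG,UGA -> pick first = UAA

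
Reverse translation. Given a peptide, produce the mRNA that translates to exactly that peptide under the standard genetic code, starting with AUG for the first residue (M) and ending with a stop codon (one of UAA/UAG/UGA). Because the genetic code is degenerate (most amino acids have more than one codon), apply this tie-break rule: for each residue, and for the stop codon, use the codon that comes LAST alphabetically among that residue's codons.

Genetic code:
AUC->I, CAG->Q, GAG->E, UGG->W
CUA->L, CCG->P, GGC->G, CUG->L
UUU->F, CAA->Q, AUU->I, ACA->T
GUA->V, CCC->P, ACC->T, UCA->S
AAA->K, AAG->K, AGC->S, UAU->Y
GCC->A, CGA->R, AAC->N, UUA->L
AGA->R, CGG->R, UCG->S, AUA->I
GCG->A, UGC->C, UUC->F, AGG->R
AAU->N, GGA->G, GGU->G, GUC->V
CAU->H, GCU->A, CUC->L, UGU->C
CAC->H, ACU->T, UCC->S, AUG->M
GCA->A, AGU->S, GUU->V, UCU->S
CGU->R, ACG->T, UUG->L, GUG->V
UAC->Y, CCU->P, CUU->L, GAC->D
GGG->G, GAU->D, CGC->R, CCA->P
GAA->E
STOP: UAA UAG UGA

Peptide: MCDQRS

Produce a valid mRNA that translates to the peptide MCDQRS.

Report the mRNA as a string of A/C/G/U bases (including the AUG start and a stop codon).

Answer: mRNA: AUGUGUGAUCAGCGUUCUUGA

Derivation:
residue 1: M -> AUG (start codon)
residue 2: C codons sorted = UGC,UGU -> pick last = UGU
residue 3: D codons sorted = GAC,GAU -> pick last = GAU
residue 4: Q codons sorted = CAA,CAG -> pick last = CAG
residue 5: R codons sorted = AGA,AGG,CGA,CGC,CGG,CGU -> pick last = CGU
residue 6: S codons sorted = AGC,AGU,UCA,UCC,UCG,UCU -> pick last = UCU
terminator: stop codons sorted = UAA,UAG,UGA -> pick last = UGA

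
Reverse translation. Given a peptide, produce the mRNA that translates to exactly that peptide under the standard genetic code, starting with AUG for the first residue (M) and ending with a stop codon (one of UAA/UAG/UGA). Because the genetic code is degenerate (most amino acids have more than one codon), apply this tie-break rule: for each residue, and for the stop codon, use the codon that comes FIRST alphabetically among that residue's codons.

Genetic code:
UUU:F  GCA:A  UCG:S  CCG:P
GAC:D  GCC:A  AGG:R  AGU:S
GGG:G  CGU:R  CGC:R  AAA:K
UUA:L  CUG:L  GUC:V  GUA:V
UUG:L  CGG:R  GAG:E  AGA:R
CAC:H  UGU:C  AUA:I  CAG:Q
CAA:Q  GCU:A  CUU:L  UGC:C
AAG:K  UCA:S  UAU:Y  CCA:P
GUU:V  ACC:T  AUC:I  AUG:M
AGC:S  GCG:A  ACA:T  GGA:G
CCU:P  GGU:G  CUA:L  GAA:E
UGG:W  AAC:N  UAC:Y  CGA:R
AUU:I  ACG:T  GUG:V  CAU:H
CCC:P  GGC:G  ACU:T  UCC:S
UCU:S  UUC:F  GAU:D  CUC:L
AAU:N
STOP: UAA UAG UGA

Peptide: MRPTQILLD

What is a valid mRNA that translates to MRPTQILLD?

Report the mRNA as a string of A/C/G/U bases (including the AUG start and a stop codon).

residue 1: M -> AUG (start codon)
residue 2: R codons sorted = AGA,AGG,CGA,CGC,CGG,CGU -> pick first = AGA
residue 3: P codons sorted = CCA,CCC,CCG,CCU -> pick first = CCA
residue 4: T codons sorted = ACA,ACC,ACG,ACU -> pick first = ACA
residue 5: Q codons sorted = CAA,CAG -> pick first = CAA
residue 6: I codons sorted = AUA,AUC,AUU -> pick first = AUA
residue 7: L codons sorted = CUA,CUC,CUG,CUU,UUA,UUG -> pick first = CUA
residue 8: L codons sorted = CUA,CUC,CUG,CUU,UUA,UUG -> pick first = CUA
residue 9: D codons sorted = GAC,GAU -> pick first = GAC
terminator: stop codons sorted = UAA,UAG,UGA -> pick first = UAA

Answer: mRNA: AUGAGACCAACACAAAUACUACUAGACUAA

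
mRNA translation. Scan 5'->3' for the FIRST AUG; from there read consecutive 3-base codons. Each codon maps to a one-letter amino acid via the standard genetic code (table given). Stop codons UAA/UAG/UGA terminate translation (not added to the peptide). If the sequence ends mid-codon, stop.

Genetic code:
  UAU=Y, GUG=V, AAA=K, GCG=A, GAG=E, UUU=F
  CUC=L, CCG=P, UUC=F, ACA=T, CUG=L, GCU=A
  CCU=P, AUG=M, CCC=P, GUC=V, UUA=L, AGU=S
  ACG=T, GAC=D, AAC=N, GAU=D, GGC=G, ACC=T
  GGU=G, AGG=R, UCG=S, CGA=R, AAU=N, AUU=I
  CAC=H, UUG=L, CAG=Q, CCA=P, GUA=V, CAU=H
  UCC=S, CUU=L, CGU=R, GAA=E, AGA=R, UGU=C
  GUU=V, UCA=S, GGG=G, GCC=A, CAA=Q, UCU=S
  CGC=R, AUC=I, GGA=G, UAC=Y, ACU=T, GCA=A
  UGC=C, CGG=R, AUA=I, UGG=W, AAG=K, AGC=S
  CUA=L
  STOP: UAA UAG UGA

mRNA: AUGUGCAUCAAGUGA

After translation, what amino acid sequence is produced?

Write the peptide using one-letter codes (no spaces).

Answer: MCIK

Derivation:
start AUG at pos 0
pos 0: AUG -> M; peptide=M
pos 3: UGC -> C; peptide=MC
pos 6: AUC -> I; peptide=MCI
pos 9: AAG -> K; peptide=MCIK
pos 12: UGA -> STOP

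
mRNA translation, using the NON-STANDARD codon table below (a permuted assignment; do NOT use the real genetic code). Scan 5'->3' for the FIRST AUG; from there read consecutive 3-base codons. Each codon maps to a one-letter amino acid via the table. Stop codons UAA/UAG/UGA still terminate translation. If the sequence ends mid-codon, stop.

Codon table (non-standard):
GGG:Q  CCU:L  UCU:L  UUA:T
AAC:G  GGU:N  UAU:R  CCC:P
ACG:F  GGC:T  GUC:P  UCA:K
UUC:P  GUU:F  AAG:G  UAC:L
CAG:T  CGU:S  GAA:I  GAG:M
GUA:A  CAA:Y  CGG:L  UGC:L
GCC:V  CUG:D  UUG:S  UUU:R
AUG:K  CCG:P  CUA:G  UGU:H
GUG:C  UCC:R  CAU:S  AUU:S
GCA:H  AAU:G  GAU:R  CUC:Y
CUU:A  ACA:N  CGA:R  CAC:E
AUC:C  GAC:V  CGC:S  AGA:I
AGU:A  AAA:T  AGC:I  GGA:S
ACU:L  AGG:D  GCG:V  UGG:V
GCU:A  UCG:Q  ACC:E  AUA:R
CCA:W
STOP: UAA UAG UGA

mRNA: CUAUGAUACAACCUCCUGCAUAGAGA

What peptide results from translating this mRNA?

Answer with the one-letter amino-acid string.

start AUG at pos 2
pos 2: AUG -> K; peptide=K
pos 5: AUA -> R; peptide=KR
pos 8: CAA -> Y; peptide=KRY
pos 11: CCU -> L; peptide=KRYL
pos 14: CCU -> L; peptide=KRYLL
pos 17: GCA -> H; peptide=KRYLLH
pos 20: UAG -> STOP

Answer: KRYLLH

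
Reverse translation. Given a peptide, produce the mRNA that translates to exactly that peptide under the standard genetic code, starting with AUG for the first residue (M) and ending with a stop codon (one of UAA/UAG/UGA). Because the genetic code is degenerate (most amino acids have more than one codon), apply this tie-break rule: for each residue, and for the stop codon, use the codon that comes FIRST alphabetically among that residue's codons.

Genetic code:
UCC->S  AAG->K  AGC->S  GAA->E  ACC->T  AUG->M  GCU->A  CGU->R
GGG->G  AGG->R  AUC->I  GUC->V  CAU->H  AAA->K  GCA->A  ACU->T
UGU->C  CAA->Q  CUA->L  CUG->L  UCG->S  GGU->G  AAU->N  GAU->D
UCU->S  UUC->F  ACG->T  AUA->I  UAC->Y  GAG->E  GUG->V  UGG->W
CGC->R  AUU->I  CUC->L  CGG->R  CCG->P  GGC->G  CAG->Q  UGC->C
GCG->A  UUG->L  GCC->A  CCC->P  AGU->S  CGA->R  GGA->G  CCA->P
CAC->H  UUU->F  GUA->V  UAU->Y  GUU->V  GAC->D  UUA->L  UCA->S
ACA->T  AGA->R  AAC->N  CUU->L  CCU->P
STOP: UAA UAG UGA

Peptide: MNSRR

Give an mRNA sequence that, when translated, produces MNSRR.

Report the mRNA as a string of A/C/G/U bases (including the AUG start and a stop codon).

residue 1: M -> AUG (start codon)
residue 2: N codons sorted = AAC,AAU -> pick first = AAC
residue 3: S codons sorted = AGC,AGU,UCA,UCC,UCG,UCU -> pick first = AGC
residue 4: R codons sorted = AGA,AGG,CGA,CGC,CGG,CGU -> pick first = AGA
residue 5: R codons sorted = AGA,AGG,CGA,CGC,CGG,CGU -> pick first = AGA
terminator: stop codons sorted = UAA,UAG,UGA -> pick first = UAA

Answer: mRNA: AUGAACAGCAGAAGAUAA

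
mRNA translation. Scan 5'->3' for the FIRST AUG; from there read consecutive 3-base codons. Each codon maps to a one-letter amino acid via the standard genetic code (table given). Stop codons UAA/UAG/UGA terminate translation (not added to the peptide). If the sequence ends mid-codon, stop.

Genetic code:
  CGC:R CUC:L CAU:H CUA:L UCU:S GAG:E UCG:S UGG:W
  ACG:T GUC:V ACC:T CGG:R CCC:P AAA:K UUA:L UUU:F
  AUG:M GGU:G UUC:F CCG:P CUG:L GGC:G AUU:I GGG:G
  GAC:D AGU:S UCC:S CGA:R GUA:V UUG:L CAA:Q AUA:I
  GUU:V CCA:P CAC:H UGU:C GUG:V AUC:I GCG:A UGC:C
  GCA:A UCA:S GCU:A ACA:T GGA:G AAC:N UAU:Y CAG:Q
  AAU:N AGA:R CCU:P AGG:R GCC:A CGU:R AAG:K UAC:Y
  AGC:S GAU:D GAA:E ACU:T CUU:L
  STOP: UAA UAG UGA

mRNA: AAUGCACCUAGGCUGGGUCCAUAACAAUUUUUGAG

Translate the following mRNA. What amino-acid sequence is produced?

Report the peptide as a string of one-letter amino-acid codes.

start AUG at pos 1
pos 1: AUG -> M; peptide=M
pos 4: CAC -> H; peptide=MH
pos 7: CUA -> L; peptide=MHL
pos 10: GGC -> G; peptide=MHLG
pos 13: UGG -> W; peptide=MHLGW
pos 16: GUC -> V; peptide=MHLGWV
pos 19: CAU -> H; peptide=MHLGWVH
pos 22: AAC -> N; peptide=MHLGWVHN
pos 25: AAU -> N; peptide=MHLGWVHNN
pos 28: UUU -> F; peptide=MHLGWVHNNF
pos 31: UGA -> STOP

Answer: MHLGWVHNNF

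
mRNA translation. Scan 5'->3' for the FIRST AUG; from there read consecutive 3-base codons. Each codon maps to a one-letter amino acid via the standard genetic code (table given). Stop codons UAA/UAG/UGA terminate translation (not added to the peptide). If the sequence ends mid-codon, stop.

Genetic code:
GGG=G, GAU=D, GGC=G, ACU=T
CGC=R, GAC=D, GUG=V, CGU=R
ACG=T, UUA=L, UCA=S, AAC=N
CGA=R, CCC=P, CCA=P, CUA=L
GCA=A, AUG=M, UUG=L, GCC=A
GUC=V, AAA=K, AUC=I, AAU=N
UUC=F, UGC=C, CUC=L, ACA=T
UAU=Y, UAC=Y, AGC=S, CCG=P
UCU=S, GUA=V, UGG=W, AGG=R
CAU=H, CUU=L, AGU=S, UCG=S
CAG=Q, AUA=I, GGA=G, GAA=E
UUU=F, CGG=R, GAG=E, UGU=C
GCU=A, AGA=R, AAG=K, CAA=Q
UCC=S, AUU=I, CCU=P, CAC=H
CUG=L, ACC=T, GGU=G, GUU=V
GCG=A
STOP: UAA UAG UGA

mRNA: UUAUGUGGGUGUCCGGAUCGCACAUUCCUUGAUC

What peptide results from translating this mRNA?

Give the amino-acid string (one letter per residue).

Answer: MWVSGSHIP

Derivation:
start AUG at pos 2
pos 2: AUG -> M; peptide=M
pos 5: UGG -> W; peptide=MW
pos 8: GUG -> V; peptide=MWV
pos 11: UCC -> S; peptide=MWVS
pos 14: GGA -> G; peptide=MWVSG
pos 17: UCG -> S; peptide=MWVSGS
pos 20: CAC -> H; peptide=MWVSGSH
pos 23: AUU -> I; peptide=MWVSGSHI
pos 26: CCU -> P; peptide=MWVSGSHIP
pos 29: UGA -> STOP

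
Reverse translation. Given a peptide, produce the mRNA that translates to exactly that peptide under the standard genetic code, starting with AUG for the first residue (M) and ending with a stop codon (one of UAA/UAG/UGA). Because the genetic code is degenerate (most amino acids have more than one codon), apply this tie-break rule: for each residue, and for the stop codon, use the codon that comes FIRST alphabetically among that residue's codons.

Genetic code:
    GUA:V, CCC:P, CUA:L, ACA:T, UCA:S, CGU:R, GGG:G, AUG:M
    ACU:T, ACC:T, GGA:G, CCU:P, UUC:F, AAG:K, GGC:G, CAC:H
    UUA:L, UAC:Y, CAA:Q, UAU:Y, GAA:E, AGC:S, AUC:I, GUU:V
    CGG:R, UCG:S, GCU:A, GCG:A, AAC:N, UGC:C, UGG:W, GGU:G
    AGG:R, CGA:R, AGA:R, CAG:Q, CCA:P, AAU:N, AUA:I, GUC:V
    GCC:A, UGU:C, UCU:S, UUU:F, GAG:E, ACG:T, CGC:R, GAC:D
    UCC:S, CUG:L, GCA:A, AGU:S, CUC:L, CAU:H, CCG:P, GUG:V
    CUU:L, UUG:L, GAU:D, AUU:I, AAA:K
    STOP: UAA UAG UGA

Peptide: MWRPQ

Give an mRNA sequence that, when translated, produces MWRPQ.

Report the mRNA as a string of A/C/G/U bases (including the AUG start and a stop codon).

Answer: mRNA: AUGUGGAGACCACAAUAA

Derivation:
residue 1: M -> AUG (start codon)
residue 2: W -> UGG (only codon)
residue 3: R codons sorted = AGA,AGG,CGA,CGC,CGG,CGU -> pick first = AGA
residue 4: P codons sorted = CCA,CCC,CCG,CCU -> pick first = CCA
residue 5: Q codons sorted = CAA,CAG -> pick first = CAA
terminator: stop codons sorted = UAA,UAG,UGA -> pick first = UAA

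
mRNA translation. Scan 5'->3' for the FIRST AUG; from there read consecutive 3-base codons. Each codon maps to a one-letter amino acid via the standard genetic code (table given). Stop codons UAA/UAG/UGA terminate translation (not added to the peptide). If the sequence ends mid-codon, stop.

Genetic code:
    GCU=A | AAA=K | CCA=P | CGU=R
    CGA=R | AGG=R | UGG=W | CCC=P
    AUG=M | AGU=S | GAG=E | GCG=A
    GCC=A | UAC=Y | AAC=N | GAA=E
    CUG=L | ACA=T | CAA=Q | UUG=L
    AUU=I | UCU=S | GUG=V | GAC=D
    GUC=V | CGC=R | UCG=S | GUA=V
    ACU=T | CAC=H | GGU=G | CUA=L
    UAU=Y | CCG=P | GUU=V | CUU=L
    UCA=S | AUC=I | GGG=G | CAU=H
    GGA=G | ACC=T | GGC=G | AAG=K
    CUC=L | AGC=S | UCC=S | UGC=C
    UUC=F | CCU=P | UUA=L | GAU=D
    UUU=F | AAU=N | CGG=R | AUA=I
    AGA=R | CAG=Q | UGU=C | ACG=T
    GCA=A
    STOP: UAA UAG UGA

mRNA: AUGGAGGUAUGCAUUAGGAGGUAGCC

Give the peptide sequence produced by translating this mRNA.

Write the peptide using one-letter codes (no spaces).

Answer: MEVCIRR

Derivation:
start AUG at pos 0
pos 0: AUG -> M; peptide=M
pos 3: GAG -> E; peptide=ME
pos 6: GUA -> V; peptide=MEV
pos 9: UGC -> C; peptide=MEVC
pos 12: AUU -> I; peptide=MEVCI
pos 15: AGG -> R; peptide=MEVCIR
pos 18: AGG -> R; peptide=MEVCIRR
pos 21: UAG -> STOP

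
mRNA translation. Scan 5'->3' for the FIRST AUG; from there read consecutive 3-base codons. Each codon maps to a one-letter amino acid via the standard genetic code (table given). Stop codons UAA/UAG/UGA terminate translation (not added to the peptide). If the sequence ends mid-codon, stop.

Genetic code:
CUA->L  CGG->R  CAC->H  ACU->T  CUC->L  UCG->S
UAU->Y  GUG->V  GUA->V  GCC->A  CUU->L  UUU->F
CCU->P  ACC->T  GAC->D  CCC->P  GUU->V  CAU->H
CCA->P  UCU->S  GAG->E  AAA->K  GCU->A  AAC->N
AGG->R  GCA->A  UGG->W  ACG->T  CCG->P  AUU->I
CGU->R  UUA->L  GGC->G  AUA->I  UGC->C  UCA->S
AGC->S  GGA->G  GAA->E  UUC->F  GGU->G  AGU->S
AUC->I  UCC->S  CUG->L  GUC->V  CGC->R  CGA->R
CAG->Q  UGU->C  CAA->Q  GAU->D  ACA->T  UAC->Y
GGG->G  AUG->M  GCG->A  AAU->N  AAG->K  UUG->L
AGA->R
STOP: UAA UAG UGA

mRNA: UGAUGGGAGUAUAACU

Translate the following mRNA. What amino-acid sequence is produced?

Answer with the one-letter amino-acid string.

Answer: MGV

Derivation:
start AUG at pos 2
pos 2: AUG -> M; peptide=M
pos 5: GGA -> G; peptide=MG
pos 8: GUA -> V; peptide=MGV
pos 11: UAA -> STOP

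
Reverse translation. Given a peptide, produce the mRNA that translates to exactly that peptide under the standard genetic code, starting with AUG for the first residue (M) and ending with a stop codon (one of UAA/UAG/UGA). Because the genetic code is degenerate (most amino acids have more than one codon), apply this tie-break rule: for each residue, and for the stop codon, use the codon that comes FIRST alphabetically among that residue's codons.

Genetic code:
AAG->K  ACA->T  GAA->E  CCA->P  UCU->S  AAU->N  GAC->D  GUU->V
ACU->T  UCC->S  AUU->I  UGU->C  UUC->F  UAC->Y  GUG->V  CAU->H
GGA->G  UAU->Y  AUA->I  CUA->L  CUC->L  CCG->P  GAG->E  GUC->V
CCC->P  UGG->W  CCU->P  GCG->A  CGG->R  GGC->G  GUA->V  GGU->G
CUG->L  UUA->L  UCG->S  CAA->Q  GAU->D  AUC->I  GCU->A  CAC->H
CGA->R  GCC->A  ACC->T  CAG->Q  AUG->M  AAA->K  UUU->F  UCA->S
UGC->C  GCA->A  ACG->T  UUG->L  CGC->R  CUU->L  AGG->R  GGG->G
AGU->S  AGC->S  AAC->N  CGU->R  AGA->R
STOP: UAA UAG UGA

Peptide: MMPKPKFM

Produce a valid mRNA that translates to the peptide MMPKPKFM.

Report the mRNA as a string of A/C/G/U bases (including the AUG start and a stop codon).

Answer: mRNA: AUGAUGCCAAAACCAAAAUUCAUGUAA

Derivation:
residue 1: M -> AUG (start codon)
residue 2: M -> AUG (only codon)
residue 3: P codons sorted = CCA,CCC,CCG,CCU -> pick first = CCA
residue 4: K codons sorted = AAA,AAG -> pick first = AAA
residue 5: P codons sorted = CCA,CCC,CCG,CCU -> pick first = CCA
residue 6: K codons sorted = AAA,AAG -> pick first = AAA
residue 7: F codons sorted = UUC,UUU -> pick first = UUC
residue 8: M -> AUG (only codon)
terminator: stop codons sorted = UAA,UAG,UGA -> pick first = UAA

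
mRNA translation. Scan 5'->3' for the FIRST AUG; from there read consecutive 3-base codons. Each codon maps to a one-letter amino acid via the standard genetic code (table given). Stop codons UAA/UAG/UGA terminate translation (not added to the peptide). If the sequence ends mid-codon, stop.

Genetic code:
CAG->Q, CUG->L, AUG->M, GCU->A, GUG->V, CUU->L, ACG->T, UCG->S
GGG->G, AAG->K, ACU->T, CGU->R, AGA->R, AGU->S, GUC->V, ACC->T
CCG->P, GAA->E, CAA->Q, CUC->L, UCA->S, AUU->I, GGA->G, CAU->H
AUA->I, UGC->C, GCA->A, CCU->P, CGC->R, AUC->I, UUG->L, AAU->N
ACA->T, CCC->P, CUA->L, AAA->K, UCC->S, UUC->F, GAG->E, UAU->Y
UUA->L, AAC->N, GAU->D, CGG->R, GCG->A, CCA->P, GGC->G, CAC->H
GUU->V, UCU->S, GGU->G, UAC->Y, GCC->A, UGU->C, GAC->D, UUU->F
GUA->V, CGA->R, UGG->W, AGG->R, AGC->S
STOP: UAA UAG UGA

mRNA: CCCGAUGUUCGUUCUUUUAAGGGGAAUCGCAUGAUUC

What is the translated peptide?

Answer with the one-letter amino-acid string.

Answer: MFVLLRGIA

Derivation:
start AUG at pos 4
pos 4: AUG -> M; peptide=M
pos 7: UUC -> F; peptide=MF
pos 10: GUU -> V; peptide=MFV
pos 13: CUU -> L; peptide=MFVL
pos 16: UUA -> L; peptide=MFVLL
pos 19: AGG -> R; peptide=MFVLLR
pos 22: GGA -> G; peptide=MFVLLRG
pos 25: AUC -> I; peptide=MFVLLRGI
pos 28: GCA -> A; peptide=MFVLLRGIA
pos 31: UGA -> STOP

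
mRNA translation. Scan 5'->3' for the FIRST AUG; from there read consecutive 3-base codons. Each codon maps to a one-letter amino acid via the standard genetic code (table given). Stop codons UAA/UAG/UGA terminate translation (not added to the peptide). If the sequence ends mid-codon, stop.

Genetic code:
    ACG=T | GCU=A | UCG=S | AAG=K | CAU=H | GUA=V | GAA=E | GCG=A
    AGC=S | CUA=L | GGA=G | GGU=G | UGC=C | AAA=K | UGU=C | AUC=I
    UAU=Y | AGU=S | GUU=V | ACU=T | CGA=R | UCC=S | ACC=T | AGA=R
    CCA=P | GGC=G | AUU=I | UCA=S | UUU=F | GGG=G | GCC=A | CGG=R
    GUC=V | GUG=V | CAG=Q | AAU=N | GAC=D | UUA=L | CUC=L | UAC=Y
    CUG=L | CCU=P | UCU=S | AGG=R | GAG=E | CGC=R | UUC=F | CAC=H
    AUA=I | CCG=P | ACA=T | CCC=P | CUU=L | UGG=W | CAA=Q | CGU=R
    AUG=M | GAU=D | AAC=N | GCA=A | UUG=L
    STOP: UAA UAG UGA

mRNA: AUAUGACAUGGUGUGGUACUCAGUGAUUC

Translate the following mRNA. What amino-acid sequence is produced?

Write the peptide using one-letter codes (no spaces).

start AUG at pos 2
pos 2: AUG -> M; peptide=M
pos 5: ACA -> T; peptide=MT
pos 8: UGG -> W; peptide=MTW
pos 11: UGU -> C; peptide=MTWC
pos 14: GGU -> G; peptide=MTWCG
pos 17: ACU -> T; peptide=MTWCGT
pos 20: CAG -> Q; peptide=MTWCGTQ
pos 23: UGA -> STOP

Answer: MTWCGTQ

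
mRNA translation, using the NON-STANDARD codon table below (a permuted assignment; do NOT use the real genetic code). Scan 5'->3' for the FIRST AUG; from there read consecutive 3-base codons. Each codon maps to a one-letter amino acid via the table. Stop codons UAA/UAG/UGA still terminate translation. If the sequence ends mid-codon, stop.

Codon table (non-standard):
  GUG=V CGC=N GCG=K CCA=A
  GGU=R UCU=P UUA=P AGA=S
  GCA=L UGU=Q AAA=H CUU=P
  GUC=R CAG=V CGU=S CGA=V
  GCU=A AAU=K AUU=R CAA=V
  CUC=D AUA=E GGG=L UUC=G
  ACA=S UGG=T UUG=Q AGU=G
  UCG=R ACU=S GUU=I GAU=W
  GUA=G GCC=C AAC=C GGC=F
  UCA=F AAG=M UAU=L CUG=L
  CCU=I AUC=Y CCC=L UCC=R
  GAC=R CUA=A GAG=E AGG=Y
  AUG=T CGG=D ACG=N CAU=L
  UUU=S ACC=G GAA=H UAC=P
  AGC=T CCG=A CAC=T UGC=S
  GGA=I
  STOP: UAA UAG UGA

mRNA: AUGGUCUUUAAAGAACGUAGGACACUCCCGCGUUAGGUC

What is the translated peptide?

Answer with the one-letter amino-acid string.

start AUG at pos 0
pos 0: AUG -> T; peptide=T
pos 3: GUC -> R; peptide=TR
pos 6: UUU -> S; peptide=TRS
pos 9: AAA -> H; peptide=TRSH
pos 12: GAA -> H; peptide=TRSHH
pos 15: CGU -> S; peptide=TRSHHS
pos 18: AGG -> Y; peptide=TRSHHSY
pos 21: ACA -> S; peptide=TRSHHSYS
pos 24: CUC -> D; peptide=TRSHHSYSD
pos 27: CCG -> A; peptide=TRSHHSYSDA
pos 30: CGU -> S; peptide=TRSHHSYSDAS
pos 33: UAG -> STOP

Answer: TRSHHSYSDAS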